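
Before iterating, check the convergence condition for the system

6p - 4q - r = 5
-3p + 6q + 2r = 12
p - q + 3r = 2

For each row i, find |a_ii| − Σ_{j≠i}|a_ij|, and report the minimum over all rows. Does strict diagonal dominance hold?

1

row 1: |6| − (4+1) = 1
row 2: |6| − (3+2) = 1
row 3: |3| − (1+1) = 1
minimum over rows = 1 → strictly diagonally dominant (convergence guaranteed)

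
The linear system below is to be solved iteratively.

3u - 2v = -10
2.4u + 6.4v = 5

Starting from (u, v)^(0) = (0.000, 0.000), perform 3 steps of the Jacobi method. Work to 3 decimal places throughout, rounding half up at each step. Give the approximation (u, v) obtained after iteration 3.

(-1.979, 1.836)

Iteration 1:
  u = (-10 - (-2)·0.000) / (3) = -3.333
  v = (5 - (2.4)·0.000) / (6.4) = 0.781
Iteration 2:
  u = (-10 - (-2)·0.781) / (3) = -2.813
  v = (5 - (2.4)·-3.333) / (6.4) = 2.031
Iteration 3:
  u = (-10 - (-2)·2.031) / (3) = -1.979
  v = (5 - (2.4)·-2.813) / (6.4) = 1.836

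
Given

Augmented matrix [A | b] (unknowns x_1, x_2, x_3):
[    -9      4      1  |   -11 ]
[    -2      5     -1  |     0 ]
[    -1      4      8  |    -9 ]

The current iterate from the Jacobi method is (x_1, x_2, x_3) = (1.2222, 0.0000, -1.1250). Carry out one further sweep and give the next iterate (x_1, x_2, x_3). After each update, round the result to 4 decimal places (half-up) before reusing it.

(1.0972, 0.2639, -0.9722)

One sweep:
  x_1 = (-11 - (4)·0.0000 - (1)·-1.1250) / (-9) = 1.0972
  x_2 = (0 - (-2)·1.2222 - (-1)·-1.1250) / (5) = 0.2639
  x_3 = (-9 - (-1)·1.2222 - (4)·0.0000) / (8) = -0.9722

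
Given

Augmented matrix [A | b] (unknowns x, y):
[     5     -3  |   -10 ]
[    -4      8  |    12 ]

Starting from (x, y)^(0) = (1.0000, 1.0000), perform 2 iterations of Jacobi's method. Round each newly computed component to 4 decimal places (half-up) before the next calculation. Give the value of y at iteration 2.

0.8000

Iteration 1:
  x = (-10 - (-3)·1.0000) / (5) = -1.4000
  y = (12 - (-4)·1.0000) / (8) = 2.0000
Iteration 2:
  x = (-10 - (-3)·2.0000) / (5) = -0.8000
  y = (12 - (-4)·-1.4000) / (8) = 0.8000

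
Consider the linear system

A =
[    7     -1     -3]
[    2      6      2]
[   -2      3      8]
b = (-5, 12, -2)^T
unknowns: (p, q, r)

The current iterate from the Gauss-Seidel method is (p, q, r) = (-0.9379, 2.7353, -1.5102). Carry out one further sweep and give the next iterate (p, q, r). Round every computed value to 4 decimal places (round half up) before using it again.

(-0.9708, 2.8270, -1.5528)

One sweep:
  p = (-5 - (-1)·2.7353 - (-3)·-1.5102) / (7) = -0.9708
  q = (12 - (2)·-0.9708 - (2)·-1.5102) / (6) = 2.8270
  r = (-2 - (-2)·-0.9708 - (3)·2.8270) / (8) = -1.5528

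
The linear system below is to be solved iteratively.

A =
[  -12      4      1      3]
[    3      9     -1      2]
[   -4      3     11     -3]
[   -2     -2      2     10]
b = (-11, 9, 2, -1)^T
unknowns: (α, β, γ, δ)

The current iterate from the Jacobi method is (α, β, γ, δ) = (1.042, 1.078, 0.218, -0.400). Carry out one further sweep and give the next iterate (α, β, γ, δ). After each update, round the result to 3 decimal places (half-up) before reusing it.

One sweep:
  α = (-11 - (4)·1.078 - (1)·0.218 - (3)·-0.400) / (-12) = 1.194
  β = (9 - (3)·1.042 - (-1)·0.218 - (2)·-0.400) / (9) = 0.766
  γ = (2 - (-4)·1.042 - (3)·1.078 - (-3)·-0.400) / (11) = 0.158
  δ = (-1 - (-2)·1.042 - (-2)·1.078 - (2)·0.218) / (10) = 0.280

(1.194, 0.766, 0.158, 0.280)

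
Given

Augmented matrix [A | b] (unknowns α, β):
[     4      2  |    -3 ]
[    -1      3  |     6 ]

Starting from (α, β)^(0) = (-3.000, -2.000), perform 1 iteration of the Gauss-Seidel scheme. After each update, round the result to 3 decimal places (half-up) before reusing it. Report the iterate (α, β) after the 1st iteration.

Iteration 1:
  α = (-3 - (2)·-2.000) / (4) = 0.250
  β = (6 - (-1)·0.250) / (3) = 2.083

(0.250, 2.083)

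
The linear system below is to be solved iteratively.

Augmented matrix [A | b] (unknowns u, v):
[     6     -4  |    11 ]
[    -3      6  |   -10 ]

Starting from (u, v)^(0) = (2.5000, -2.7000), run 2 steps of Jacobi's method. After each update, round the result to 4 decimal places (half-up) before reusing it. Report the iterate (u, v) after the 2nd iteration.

(1.5555, -1.6500)

Iteration 1:
  u = (11 - (-4)·-2.7000) / (6) = 0.0333
  v = (-10 - (-3)·2.5000) / (6) = -0.4167
Iteration 2:
  u = (11 - (-4)·-0.4167) / (6) = 1.5555
  v = (-10 - (-3)·0.0333) / (6) = -1.6500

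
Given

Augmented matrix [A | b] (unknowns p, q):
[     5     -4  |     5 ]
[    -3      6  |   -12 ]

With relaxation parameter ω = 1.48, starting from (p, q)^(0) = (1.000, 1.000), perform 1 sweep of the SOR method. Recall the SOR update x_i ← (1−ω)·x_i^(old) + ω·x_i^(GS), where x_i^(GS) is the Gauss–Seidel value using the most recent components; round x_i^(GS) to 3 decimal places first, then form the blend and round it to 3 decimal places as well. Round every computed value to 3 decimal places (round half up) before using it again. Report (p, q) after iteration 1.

(2.184, -1.824)

Iteration 1:
  p: GS value = (5 - (-4)·1.000) / (5) = 1.800;  p ← (1−ω)·1.000 + ω·1.800 = 2.184
  q: GS value = (-12 - (-3)·2.184) / (6) = -0.908;  q ← (1−ω)·1.000 + ω·-0.908 = -1.824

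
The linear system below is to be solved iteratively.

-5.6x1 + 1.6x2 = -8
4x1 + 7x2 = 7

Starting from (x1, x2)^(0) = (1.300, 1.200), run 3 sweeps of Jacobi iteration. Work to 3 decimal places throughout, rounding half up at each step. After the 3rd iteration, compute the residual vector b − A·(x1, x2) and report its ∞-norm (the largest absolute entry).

0.306

Iteration 1:
  x1 = (-8 - (1.6)·1.200) / (-5.6) = 1.771
  x2 = (7 - (4)·1.300) / (7) = 0.257
Iteration 2:
  x1 = (-8 - (1.6)·0.257) / (-5.6) = 1.502
  x2 = (7 - (4)·1.771) / (7) = -0.012
Iteration 3:
  x1 = (-8 - (1.6)·-0.012) / (-5.6) = 1.425
  x2 = (7 - (4)·1.502) / (7) = 0.142
Residual b − A·x = (-0.247, 0.306); ∞-norm = 0.306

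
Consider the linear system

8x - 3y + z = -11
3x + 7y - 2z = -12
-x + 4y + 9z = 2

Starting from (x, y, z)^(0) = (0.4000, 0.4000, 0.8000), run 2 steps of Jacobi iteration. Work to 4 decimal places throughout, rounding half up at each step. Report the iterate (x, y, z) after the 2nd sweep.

(-2.0075, -1.1210, 0.8115)

Iteration 1:
  x = (-11 - (-3)·0.4000 - (1)·0.8000) / (8) = -1.3250
  y = (-12 - (3)·0.4000 - (-2)·0.8000) / (7) = -1.6571
  z = (2 - (-1)·0.4000 - (4)·0.4000) / (9) = 0.0889
Iteration 2:
  x = (-11 - (-3)·-1.6571 - (1)·0.0889) / (8) = -2.0075
  y = (-12 - (3)·-1.3250 - (-2)·0.0889) / (7) = -1.1210
  z = (2 - (-1)·-1.3250 - (4)·-1.6571) / (9) = 0.8115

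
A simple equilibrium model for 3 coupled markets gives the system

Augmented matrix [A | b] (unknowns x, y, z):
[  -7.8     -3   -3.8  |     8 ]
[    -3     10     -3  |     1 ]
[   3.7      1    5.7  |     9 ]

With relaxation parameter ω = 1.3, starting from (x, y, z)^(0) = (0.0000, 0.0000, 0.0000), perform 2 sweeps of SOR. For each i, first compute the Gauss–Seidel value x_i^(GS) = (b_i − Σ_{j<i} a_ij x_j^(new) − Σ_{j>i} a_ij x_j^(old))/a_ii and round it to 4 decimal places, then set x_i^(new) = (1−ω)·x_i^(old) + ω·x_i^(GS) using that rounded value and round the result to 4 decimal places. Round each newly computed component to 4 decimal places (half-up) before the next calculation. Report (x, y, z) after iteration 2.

(-2.8072, 0.4261, 3.3443)

Iteration 1:
  x: GS value = (8 - (-3)·0.0000 - (-3.8)·0.0000) / (-7.8) = -1.0256;  x ← (1−ω)·0.0000 + ω·-1.0256 = -1.3333
  y: GS value = (1 - (-3)·-1.3333 - (-3)·0.0000) / (10) = -0.3000;  y ← (1−ω)·0.0000 + ω·-0.3000 = -0.3900
  z: GS value = (9 - (3.7)·-1.3333 - (1)·-0.3900) / (5.7) = 2.5128;  z ← (1−ω)·0.0000 + ω·2.5128 = 3.2666
Iteration 2:
  x: GS value = (8 - (-3)·-0.3900 - (-3.8)·3.2666) / (-7.8) = -2.4671;  x ← (1−ω)·-1.3333 + ω·-2.4671 = -2.8072
  y: GS value = (1 - (-3)·-2.8072 - (-3)·3.2666) / (10) = 0.2378;  y ← (1−ω)·-0.3900 + ω·0.2378 = 0.4261
  z: GS value = (9 - (3.7)·-2.8072 - (1)·0.4261) / (5.7) = 3.3264;  z ← (1−ω)·3.2666 + ω·3.3264 = 3.3443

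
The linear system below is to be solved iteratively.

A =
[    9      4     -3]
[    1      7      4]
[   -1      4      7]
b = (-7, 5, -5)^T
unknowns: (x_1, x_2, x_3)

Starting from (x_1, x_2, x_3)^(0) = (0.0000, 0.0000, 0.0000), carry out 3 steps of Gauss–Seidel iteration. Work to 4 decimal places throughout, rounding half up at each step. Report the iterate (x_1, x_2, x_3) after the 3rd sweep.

(-2.1581, 2.1083, -2.2273)

Iteration 1:
  x_1 = (-7 - (4)·0.0000 - (-3)·0.0000) / (9) = -0.7778
  x_2 = (5 - (1)·-0.7778 - (4)·0.0000) / (7) = 0.8254
  x_3 = (-5 - (-1)·-0.7778 - (4)·0.8254) / (7) = -1.2971
Iteration 2:
  x_1 = (-7 - (4)·0.8254 - (-3)·-1.2971) / (9) = -1.5770
  x_2 = (5 - (1)·-1.5770 - (4)·-1.2971) / (7) = 1.6808
  x_3 = (-5 - (-1)·-1.5770 - (4)·1.6808) / (7) = -1.9000
Iteration 3:
  x_1 = (-7 - (4)·1.6808 - (-3)·-1.9000) / (9) = -2.1581
  x_2 = (5 - (1)·-2.1581 - (4)·-1.9000) / (7) = 2.1083
  x_3 = (-5 - (-1)·-2.1581 - (4)·2.1083) / (7) = -2.2273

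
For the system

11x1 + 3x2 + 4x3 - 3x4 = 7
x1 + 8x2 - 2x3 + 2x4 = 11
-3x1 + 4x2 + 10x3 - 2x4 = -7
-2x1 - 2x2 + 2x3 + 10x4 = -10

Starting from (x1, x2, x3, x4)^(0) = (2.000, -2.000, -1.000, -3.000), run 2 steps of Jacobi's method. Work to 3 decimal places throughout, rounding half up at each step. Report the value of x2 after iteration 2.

1.509

Iteration 1:
  x1 = (7 - (3)·-2.000 - (4)·-1.000 - (-3)·-3.000) / (11) = 0.727
  x2 = (11 - (1)·2.000 - (-2)·-1.000 - (2)·-3.000) / (8) = 1.625
  x3 = (-7 - (-3)·2.000 - (4)·-2.000 - (-2)·-3.000) / (10) = 0.100
  x4 = (-10 - (-2)·2.000 - (-2)·-2.000 - (2)·-1.000) / (10) = -0.800
Iteration 2:
  x1 = (7 - (3)·1.625 - (4)·0.100 - (-3)·-0.800) / (11) = -0.061
  x2 = (11 - (1)·0.727 - (-2)·0.100 - (2)·-0.800) / (8) = 1.509
  x3 = (-7 - (-3)·0.727 - (4)·1.625 - (-2)·-0.800) / (10) = -1.292
  x4 = (-10 - (-2)·0.727 - (-2)·1.625 - (2)·0.100) / (10) = -0.550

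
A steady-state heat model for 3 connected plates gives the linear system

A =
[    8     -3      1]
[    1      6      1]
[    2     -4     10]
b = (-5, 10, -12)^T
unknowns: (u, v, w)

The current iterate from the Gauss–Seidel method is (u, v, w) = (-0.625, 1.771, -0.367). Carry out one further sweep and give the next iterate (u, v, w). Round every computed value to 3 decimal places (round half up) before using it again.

(0.085, 1.714, -0.531)

One sweep:
  u = (-5 - (-3)·1.771 - (1)·-0.367) / (8) = 0.085
  v = (10 - (1)·0.085 - (1)·-0.367) / (6) = 1.714
  w = (-12 - (2)·0.085 - (-4)·1.714) / (10) = -0.531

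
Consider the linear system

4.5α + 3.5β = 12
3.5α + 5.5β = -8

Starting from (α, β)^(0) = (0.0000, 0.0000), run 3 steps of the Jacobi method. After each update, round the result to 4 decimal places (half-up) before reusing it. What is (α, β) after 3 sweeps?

Iteration 1:
  α = (12 - (3.5)·0.0000) / (4.5) = 2.6667
  β = (-8 - (3.5)·0.0000) / (5.5) = -1.4545
Iteration 2:
  α = (12 - (3.5)·-1.4545) / (4.5) = 3.7979
  β = (-8 - (3.5)·2.6667) / (5.5) = -3.1515
Iteration 3:
  α = (12 - (3.5)·-3.1515) / (4.5) = 5.1178
  β = (-8 - (3.5)·3.7979) / (5.5) = -3.8714

(5.1178, -3.8714)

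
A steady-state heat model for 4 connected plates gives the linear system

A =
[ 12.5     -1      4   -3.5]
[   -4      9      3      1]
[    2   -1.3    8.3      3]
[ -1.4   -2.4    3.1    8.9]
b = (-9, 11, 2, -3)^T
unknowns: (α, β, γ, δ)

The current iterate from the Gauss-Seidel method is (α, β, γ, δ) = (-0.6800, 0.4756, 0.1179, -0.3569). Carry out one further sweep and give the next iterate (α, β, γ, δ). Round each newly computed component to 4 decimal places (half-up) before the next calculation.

(-0.8196, 0.8583, 0.7019, -0.4790)

One sweep:
  α = (-9 - (-1)·0.4756 - (4)·0.1179 - (-3.5)·-0.3569) / (12.5) = -0.8196
  β = (11 - (-4)·-0.8196 - (3)·0.1179 - (1)·-0.3569) / (9) = 0.8583
  γ = (2 - (2)·-0.8196 - (-1.3)·0.8583 - (3)·-0.3569) / (8.3) = 0.7019
  δ = (-3 - (-1.4)·-0.8196 - (-2.4)·0.8583 - (3.1)·0.7019) / (8.9) = -0.4790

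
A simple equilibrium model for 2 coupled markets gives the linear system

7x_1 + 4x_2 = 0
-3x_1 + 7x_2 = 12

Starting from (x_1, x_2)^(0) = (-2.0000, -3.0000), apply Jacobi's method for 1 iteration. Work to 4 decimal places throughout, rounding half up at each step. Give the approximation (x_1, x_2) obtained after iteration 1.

Iteration 1:
  x_1 = (0 - (4)·-3.0000) / (7) = 1.7143
  x_2 = (12 - (-3)·-2.0000) / (7) = 0.8571

(1.7143, 0.8571)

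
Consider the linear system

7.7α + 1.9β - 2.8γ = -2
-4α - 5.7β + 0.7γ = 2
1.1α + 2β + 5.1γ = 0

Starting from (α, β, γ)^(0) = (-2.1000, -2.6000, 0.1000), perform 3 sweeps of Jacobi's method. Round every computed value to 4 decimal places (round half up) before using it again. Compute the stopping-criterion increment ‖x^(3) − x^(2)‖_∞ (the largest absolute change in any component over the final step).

Iteration 1:
  α = (-2 - (1.9)·-2.6000 - (-2.8)·0.1000) / (7.7) = 0.4182
  β = (2 - (-4)·-2.1000 - (0.7)·0.1000) / (-5.7) = 1.1351
  γ = (0 - (1.1)·-2.1000 - (2)·-2.6000) / (5.1) = 1.4725
Iteration 2:
  α = (-2 - (1.9)·1.1351 - (-2.8)·1.4725) / (7.7) = -0.0044
  β = (2 - (-4)·0.4182 - (0.7)·1.4725) / (-5.7) = -0.4635
  γ = (0 - (1.1)·0.4182 - (2)·1.1351) / (5.1) = -0.5353
Iteration 3:
  α = (-2 - (1.9)·-0.4635 - (-2.8)·-0.5353) / (7.7) = -0.3400
  β = (2 - (-4)·-0.0044 - (0.7)·-0.5353) / (-5.7) = -0.4135
  γ = (0 - (1.1)·-0.0044 - (2)·-0.4635) / (5.1) = 0.1827
Change: (-0.3356, 0.0500, 0.7180) → max |·| = 0.7180

0.7180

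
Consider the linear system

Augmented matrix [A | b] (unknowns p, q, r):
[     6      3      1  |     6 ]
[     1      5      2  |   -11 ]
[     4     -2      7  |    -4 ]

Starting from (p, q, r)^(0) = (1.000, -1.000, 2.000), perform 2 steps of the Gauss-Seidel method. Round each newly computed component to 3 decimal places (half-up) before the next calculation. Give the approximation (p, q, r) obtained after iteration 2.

(2.977, -1.931, -2.824)

Iteration 1:
  p = (6 - (3)·-1.000 - (1)·2.000) / (6) = 1.167
  q = (-11 - (1)·1.167 - (2)·2.000) / (5) = -3.233
  r = (-4 - (4)·1.167 - (-2)·-3.233) / (7) = -2.162
Iteration 2:
  p = (6 - (3)·-3.233 - (1)·-2.162) / (6) = 2.977
  q = (-11 - (1)·2.977 - (2)·-2.162) / (5) = -1.931
  r = (-4 - (4)·2.977 - (-2)·-1.931) / (7) = -2.824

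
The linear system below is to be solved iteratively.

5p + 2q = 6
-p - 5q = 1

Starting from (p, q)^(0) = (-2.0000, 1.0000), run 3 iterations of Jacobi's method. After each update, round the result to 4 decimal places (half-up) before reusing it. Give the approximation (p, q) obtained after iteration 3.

(1.3440, -0.4240)

Iteration 1:
  p = (6 - (2)·1.0000) / (5) = 0.8000
  q = (1 - (-1)·-2.0000) / (-5) = 0.2000
Iteration 2:
  p = (6 - (2)·0.2000) / (5) = 1.1200
  q = (1 - (-1)·0.8000) / (-5) = -0.3600
Iteration 3:
  p = (6 - (2)·-0.3600) / (5) = 1.3440
  q = (1 - (-1)·1.1200) / (-5) = -0.4240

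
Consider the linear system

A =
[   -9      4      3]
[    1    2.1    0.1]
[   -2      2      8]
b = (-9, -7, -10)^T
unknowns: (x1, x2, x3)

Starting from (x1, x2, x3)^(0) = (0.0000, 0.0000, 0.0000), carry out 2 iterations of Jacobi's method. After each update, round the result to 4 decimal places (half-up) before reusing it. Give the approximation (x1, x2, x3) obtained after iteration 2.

(-0.8981, -3.7500, -0.1667)

Iteration 1:
  x1 = (-9 - (4)·0.0000 - (3)·0.0000) / (-9) = 1.0000
  x2 = (-7 - (1)·0.0000 - (0.1)·0.0000) / (2.1) = -3.3333
  x3 = (-10 - (-2)·0.0000 - (2)·0.0000) / (8) = -1.2500
Iteration 2:
  x1 = (-9 - (4)·-3.3333 - (3)·-1.2500) / (-9) = -0.8981
  x2 = (-7 - (1)·1.0000 - (0.1)·-1.2500) / (2.1) = -3.7500
  x3 = (-10 - (-2)·1.0000 - (2)·-3.3333) / (8) = -0.1667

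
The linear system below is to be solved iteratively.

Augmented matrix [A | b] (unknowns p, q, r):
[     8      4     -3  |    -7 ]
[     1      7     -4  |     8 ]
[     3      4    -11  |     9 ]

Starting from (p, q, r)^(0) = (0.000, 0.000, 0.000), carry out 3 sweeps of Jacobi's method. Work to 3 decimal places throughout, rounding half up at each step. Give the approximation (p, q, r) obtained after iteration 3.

(-1.515, 1.027, -1.005)

Iteration 1:
  p = (-7 - (4)·0.000 - (-3)·0.000) / (8) = -0.875
  q = (8 - (1)·0.000 - (-4)·0.000) / (7) = 1.143
  r = (9 - (3)·0.000 - (4)·0.000) / (-11) = -0.818
Iteration 2:
  p = (-7 - (4)·1.143 - (-3)·-0.818) / (8) = -1.753
  q = (8 - (1)·-0.875 - (-4)·-0.818) / (7) = 0.800
  r = (9 - (3)·-0.875 - (4)·1.143) / (-11) = -0.641
Iteration 3:
  p = (-7 - (4)·0.800 - (-3)·-0.641) / (8) = -1.515
  q = (8 - (1)·-1.753 - (-4)·-0.641) / (7) = 1.027
  r = (9 - (3)·-1.753 - (4)·0.800) / (-11) = -1.005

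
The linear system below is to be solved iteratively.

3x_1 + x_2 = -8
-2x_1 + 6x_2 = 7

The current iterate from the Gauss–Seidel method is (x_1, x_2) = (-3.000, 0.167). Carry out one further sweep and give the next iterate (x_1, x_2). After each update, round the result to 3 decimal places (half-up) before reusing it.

(-2.722, 0.259)

One sweep:
  x_1 = (-8 - (1)·0.167) / (3) = -2.722
  x_2 = (7 - (-2)·-2.722) / (6) = 0.259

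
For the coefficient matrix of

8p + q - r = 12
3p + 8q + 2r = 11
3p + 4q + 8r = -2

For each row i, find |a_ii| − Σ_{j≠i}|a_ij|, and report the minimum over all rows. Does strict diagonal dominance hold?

row 1: |8| − (1+1) = 6
row 2: |8| − (3+2) = 3
row 3: |8| − (3+4) = 1
minimum over rows = 1 → strictly diagonally dominant (convergence guaranteed)

1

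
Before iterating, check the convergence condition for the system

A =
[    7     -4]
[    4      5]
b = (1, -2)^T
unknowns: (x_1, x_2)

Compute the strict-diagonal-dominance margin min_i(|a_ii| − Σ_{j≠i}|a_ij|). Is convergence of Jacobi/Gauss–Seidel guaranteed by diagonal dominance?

row 1: |7| − (4) = 3
row 2: |5| − (4) = 1
minimum over rows = 1 → strictly diagonally dominant (convergence guaranteed)

1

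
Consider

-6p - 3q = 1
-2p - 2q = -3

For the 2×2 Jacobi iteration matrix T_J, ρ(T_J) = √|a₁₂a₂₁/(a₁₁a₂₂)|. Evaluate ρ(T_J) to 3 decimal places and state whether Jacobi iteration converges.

0.707

a₁₂a₂₁/(a₁₁a₂₂) = (-3)·(-2) / ((-6)·(-2)) = 0.500000
ρ = √|0.500000| = √0.500000 = 0.707
ρ < 1, so Jacobi converges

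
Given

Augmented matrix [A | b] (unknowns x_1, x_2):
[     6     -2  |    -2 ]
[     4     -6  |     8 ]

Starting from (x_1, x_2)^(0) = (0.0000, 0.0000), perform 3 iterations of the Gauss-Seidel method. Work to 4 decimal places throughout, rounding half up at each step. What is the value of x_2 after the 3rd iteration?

Iteration 1:
  x_1 = (-2 - (-2)·0.0000) / (6) = -0.3333
  x_2 = (8 - (4)·-0.3333) / (-6) = -1.5555
Iteration 2:
  x_1 = (-2 - (-2)·-1.5555) / (6) = -0.8518
  x_2 = (8 - (4)·-0.8518) / (-6) = -1.9012
Iteration 3:
  x_1 = (-2 - (-2)·-1.9012) / (6) = -0.9671
  x_2 = (8 - (4)·-0.9671) / (-6) = -1.9781

-1.9781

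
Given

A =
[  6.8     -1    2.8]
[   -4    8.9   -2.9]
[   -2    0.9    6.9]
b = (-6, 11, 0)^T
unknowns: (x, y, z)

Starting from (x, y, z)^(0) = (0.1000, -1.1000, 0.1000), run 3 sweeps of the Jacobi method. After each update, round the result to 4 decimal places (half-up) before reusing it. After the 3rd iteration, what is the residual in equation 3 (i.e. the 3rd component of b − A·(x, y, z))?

0.4542

Iteration 1:
  x = (-6 - (-1)·-1.1000 - (2.8)·0.1000) / (6.8) = -1.0853
  y = (11 - (-4)·0.1000 - (-2.9)·0.1000) / (8.9) = 1.3135
  z = (0 - (-2)·0.1000 - (0.9)·-1.1000) / (6.9) = 0.1725
Iteration 2:
  x = (-6 - (-1)·1.3135 - (2.8)·0.1725) / (6.8) = -0.7602
  y = (11 - (-4)·-1.0853 - (-2.9)·0.1725) / (8.9) = 0.8044
  z = (0 - (-2)·-1.0853 - (0.9)·1.3135) / (6.9) = -0.4859
Iteration 3:
  x = (-6 - (-1)·0.8044 - (2.8)·-0.4859) / (6.8) = -0.5640
  y = (11 - (-4)·-0.7602 - (-2.9)·-0.4859) / (8.9) = 0.7360
  z = (0 - (-2)·-0.7602 - (0.9)·0.8044) / (6.9) = -0.3253
Residual b − A·x = (-0.5180, 1.2502, 0.4542)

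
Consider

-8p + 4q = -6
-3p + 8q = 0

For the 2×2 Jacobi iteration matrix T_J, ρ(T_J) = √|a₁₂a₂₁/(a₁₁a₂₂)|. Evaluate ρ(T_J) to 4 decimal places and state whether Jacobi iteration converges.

0.4330

a₁₂a₂₁/(a₁₁a₂₂) = (4)·(-3) / ((-8)·(8)) = 0.187500
ρ = √|0.187500| = √0.187500 = 0.4330
ρ < 1, so Jacobi converges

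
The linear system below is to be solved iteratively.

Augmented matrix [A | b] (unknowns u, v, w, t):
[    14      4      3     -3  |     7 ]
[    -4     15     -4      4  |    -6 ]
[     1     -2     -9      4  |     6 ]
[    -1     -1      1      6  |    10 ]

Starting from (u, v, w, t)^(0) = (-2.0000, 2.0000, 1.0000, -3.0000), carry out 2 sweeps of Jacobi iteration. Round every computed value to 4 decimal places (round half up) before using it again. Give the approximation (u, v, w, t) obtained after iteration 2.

(1.3548, -1.7587, -0.1328, 1.9786)

Iteration 1:
  u = (7 - (4)·2.0000 - (3)·1.0000 - (-3)·-3.0000) / (14) = -0.9286
  v = (-6 - (-4)·-2.0000 - (-4)·1.0000 - (4)·-3.0000) / (15) = 0.1333
  w = (6 - (1)·-2.0000 - (-2)·2.0000 - (4)·-3.0000) / (-9) = -2.6667
  t = (10 - (-1)·-2.0000 - (-1)·2.0000 - (1)·1.0000) / (6) = 1.5000
Iteration 2:
  u = (7 - (4)·0.1333 - (3)·-2.6667 - (-3)·1.5000) / (14) = 1.3548
  v = (-6 - (-4)·-0.9286 - (-4)·-2.6667 - (4)·1.5000) / (15) = -1.7587
  w = (6 - (1)·-0.9286 - (-2)·0.1333 - (4)·1.5000) / (-9) = -0.1328
  t = (10 - (-1)·-0.9286 - (-1)·0.1333 - (1)·-2.6667) / (6) = 1.9786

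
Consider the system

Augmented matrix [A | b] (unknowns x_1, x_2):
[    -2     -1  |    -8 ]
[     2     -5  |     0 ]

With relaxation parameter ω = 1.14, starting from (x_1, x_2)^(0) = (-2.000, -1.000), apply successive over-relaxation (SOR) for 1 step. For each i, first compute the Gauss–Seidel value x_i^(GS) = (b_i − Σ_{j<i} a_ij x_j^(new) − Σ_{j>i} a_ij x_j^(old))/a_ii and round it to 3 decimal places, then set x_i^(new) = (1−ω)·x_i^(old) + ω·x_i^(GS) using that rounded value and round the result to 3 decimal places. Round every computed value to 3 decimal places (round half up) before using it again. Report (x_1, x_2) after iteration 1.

(5.410, 2.607)

Iteration 1:
  x_1: GS value = (-8 - (-1)·-1.000) / (-2) = 4.500;  x_1 ← (1−ω)·-2.000 + ω·4.500 = 5.410
  x_2: GS value = (0 - (2)·5.410) / (-5) = 2.164;  x_2 ← (1−ω)·-1.000 + ω·2.164 = 2.607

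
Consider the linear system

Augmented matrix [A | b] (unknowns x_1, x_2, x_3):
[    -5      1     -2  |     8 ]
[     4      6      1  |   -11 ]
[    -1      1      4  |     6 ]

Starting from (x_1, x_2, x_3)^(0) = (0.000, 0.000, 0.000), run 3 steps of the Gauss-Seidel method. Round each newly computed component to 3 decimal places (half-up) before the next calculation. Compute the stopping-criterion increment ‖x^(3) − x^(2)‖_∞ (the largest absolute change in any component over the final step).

Iteration 1:
  x_1 = (8 - (1)·0.000 - (-2)·0.000) / (-5) = -1.600
  x_2 = (-11 - (4)·-1.600 - (1)·0.000) / (6) = -0.767
  x_3 = (6 - (-1)·-1.600 - (1)·-0.767) / (4) = 1.292
Iteration 2:
  x_1 = (8 - (1)·-0.767 - (-2)·1.292) / (-5) = -2.270
  x_2 = (-11 - (4)·-2.270 - (1)·1.292) / (6) = -0.535
  x_3 = (6 - (-1)·-2.270 - (1)·-0.535) / (4) = 1.066
Iteration 3:
  x_1 = (8 - (1)·-0.535 - (-2)·1.066) / (-5) = -2.133
  x_2 = (-11 - (4)·-2.133 - (1)·1.066) / (6) = -0.589
  x_3 = (6 - (-1)·-2.133 - (1)·-0.589) / (4) = 1.114
Change: (0.137, -0.054, 0.048) → max |·| = 0.137

0.137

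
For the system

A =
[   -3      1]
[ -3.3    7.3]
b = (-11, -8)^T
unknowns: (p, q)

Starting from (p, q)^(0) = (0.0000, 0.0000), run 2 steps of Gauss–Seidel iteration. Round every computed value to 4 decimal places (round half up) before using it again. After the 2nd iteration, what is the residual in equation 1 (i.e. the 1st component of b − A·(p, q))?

Iteration 1:
  p = (-11 - (1)·0.0000) / (-3) = 3.6667
  q = (-8 - (-3.3)·3.6667) / (7.3) = 0.5617
Iteration 2:
  p = (-11 - (1)·0.5617) / (-3) = 3.8539
  q = (-8 - (-3.3)·3.8539) / (7.3) = 0.6463
Residual b − A·x = (-0.0846, -0.0001)

-0.0846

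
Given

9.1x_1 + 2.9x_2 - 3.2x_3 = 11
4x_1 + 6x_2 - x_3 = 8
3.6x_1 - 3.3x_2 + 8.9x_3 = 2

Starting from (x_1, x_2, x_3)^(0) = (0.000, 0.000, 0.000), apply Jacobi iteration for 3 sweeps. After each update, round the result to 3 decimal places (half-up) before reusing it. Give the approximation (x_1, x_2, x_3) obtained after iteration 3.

(1.110, 0.796, 0.085)

Iteration 1:
  x_1 = (11 - (2.9)·0.000 - (-3.2)·0.000) / (9.1) = 1.209
  x_2 = (8 - (4)·0.000 - (-1)·0.000) / (6) = 1.333
  x_3 = (2 - (3.6)·0.000 - (-3.3)·0.000) / (8.9) = 0.225
Iteration 2:
  x_1 = (11 - (2.9)·1.333 - (-3.2)·0.225) / (9.1) = 0.863
  x_2 = (8 - (4)·1.209 - (-1)·0.225) / (6) = 0.565
  x_3 = (2 - (3.6)·1.209 - (-3.3)·1.333) / (8.9) = 0.230
Iteration 3:
  x_1 = (11 - (2.9)·0.565 - (-3.2)·0.230) / (9.1) = 1.110
  x_2 = (8 - (4)·0.863 - (-1)·0.230) / (6) = 0.796
  x_3 = (2 - (3.6)·0.863 - (-3.3)·0.565) / (8.9) = 0.085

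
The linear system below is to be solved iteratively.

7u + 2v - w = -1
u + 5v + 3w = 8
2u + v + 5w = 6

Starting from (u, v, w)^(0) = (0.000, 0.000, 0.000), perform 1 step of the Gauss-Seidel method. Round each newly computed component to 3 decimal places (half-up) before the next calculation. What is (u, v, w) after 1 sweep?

(-0.143, 1.629, 0.931)

Iteration 1:
  u = (-1 - (2)·0.000 - (-1)·0.000) / (7) = -0.143
  v = (8 - (1)·-0.143 - (3)·0.000) / (5) = 1.629
  w = (6 - (2)·-0.143 - (1)·1.629) / (5) = 0.931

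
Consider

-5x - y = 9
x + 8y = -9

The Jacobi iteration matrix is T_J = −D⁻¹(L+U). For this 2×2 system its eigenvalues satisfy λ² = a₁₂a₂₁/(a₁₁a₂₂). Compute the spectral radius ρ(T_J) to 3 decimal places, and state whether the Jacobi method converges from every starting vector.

0.158

a₁₂a₂₁/(a₁₁a₂₂) = (-1)·(1) / ((-5)·(8)) = 0.025000
ρ = √|0.025000| = √0.025000 = 0.158
ρ < 1, so Jacobi converges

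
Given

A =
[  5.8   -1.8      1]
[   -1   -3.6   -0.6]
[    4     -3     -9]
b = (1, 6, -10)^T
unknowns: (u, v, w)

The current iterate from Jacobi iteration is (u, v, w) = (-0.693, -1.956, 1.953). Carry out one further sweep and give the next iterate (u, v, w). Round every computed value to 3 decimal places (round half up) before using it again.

One sweep:
  u = (1 - (-1.8)·-1.956 - (1)·1.953) / (5.8) = -0.771
  v = (6 - (-1)·-0.693 - (-0.6)·1.953) / (-3.6) = -1.800
  w = (-10 - (4)·-0.693 - (-3)·-1.956) / (-9) = 1.455

(-0.771, -1.800, 1.455)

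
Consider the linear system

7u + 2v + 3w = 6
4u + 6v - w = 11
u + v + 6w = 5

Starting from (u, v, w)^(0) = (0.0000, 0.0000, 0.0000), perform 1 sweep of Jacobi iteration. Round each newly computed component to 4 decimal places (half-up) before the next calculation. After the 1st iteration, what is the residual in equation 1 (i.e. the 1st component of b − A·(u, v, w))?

Iteration 1:
  u = (6 - (2)·0.0000 - (3)·0.0000) / (7) = 0.8571
  v = (11 - (4)·0.0000 - (-1)·0.0000) / (6) = 1.8333
  w = (5 - (1)·0.0000 - (1)·0.0000) / (6) = 0.8333
Residual b − A·x = (-6.1662, -2.5949, -2.6902)

-6.1662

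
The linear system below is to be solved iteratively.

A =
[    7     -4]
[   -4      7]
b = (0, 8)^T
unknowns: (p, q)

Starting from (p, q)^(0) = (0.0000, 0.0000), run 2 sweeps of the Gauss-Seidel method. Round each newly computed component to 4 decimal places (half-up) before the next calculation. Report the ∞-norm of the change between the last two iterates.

0.6531

Iteration 1:
  p = (0 - (-4)·0.0000) / (7) = 0.0000
  q = (8 - (-4)·0.0000) / (7) = 1.1429
Iteration 2:
  p = (0 - (-4)·1.1429) / (7) = 0.6531
  q = (8 - (-4)·0.6531) / (7) = 1.5161
Change: (0.6531, 0.3732) → max |·| = 0.6531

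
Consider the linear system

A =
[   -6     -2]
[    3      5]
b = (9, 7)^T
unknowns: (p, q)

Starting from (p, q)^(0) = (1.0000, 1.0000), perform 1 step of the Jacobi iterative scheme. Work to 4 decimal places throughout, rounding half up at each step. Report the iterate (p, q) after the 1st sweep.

(-1.8333, 0.8000)

Iteration 1:
  p = (9 - (-2)·1.0000) / (-6) = -1.8333
  q = (7 - (3)·1.0000) / (5) = 0.8000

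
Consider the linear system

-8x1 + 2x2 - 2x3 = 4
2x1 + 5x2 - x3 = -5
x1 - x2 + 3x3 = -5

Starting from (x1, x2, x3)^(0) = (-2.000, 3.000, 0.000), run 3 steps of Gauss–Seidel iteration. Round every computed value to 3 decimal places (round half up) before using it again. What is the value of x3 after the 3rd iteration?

-1.983

Iteration 1:
  x1 = (4 - (2)·3.000 - (-2)·0.000) / (-8) = 0.250
  x2 = (-5 - (2)·0.250 - (-1)·0.000) / (5) = -1.100
  x3 = (-5 - (1)·0.250 - (-1)·-1.100) / (3) = -2.117
Iteration 2:
  x1 = (4 - (2)·-1.100 - (-2)·-2.117) / (-8) = -0.246
  x2 = (-5 - (2)·-0.246 - (-1)·-2.117) / (5) = -1.325
  x3 = (-5 - (1)·-0.246 - (-1)·-1.325) / (3) = -2.026
Iteration 3:
  x1 = (4 - (2)·-1.325 - (-2)·-2.026) / (-8) = -0.325
  x2 = (-5 - (2)·-0.325 - (-1)·-2.026) / (5) = -1.275
  x3 = (-5 - (1)·-0.325 - (-1)·-1.275) / (3) = -1.983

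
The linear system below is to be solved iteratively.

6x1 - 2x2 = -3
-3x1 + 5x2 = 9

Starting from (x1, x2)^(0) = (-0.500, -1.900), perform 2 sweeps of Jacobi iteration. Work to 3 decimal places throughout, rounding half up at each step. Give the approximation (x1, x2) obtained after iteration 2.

Iteration 1:
  x1 = (-3 - (-2)·-1.900) / (6) = -1.133
  x2 = (9 - (-3)·-0.500) / (5) = 1.500
Iteration 2:
  x1 = (-3 - (-2)·1.500) / (6) = 0.000
  x2 = (9 - (-3)·-1.133) / (5) = 1.120

(0.000, 1.120)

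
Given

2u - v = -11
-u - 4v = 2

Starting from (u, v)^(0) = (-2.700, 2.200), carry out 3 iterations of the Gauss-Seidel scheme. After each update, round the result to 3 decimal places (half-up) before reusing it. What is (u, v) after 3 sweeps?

Iteration 1:
  u = (-11 - (-1)·2.200) / (2) = -4.400
  v = (2 - (-1)·-4.400) / (-4) = 0.600
Iteration 2:
  u = (-11 - (-1)·0.600) / (2) = -5.200
  v = (2 - (-1)·-5.200) / (-4) = 0.800
Iteration 3:
  u = (-11 - (-1)·0.800) / (2) = -5.100
  v = (2 - (-1)·-5.100) / (-4) = 0.775

(-5.100, 0.775)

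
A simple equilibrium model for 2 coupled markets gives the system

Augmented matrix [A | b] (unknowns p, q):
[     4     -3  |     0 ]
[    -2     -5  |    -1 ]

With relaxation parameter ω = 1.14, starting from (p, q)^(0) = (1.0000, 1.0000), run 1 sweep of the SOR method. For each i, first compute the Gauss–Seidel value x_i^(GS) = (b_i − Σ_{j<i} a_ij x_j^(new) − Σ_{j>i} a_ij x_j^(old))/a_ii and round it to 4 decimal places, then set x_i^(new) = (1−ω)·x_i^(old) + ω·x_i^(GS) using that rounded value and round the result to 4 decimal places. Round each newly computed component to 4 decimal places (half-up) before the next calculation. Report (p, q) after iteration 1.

Iteration 1:
  p: GS value = (0 - (-3)·1.0000) / (4) = 0.7500;  p ← (1−ω)·1.0000 + ω·0.7500 = 0.7150
  q: GS value = (-1 - (-2)·0.7150) / (-5) = -0.0860;  q ← (1−ω)·1.0000 + ω·-0.0860 = -0.2380

(0.7150, -0.2380)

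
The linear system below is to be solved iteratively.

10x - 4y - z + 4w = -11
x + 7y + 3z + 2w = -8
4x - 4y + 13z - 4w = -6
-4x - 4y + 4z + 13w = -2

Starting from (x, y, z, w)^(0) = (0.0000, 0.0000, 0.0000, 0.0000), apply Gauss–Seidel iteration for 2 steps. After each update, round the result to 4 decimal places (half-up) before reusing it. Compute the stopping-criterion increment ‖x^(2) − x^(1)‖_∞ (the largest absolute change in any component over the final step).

0.3970

Iteration 1:
  x = (-11 - (-4)·0.0000 - (-1)·0.0000 - (4)·0.0000) / (10) = -1.1000
  y = (-8 - (1)·-1.1000 - (3)·0.0000 - (2)·0.0000) / (7) = -0.9857
  z = (-6 - (4)·-1.1000 - (-4)·-0.9857 - (-4)·0.0000) / (13) = -0.4264
  w = (-2 - (-4)·-1.1000 - (-4)·-0.9857 - (4)·-0.4264) / (13) = -0.6644
Iteration 2:
  x = (-11 - (-4)·-0.9857 - (-1)·-0.4264 - (4)·-0.6644) / (10) = -1.2712
  y = (-8 - (1)·-1.2712 - (3)·-0.4264 - (2)·-0.6644) / (7) = -0.5887
  z = (-6 - (4)·-1.2712 - (-4)·-0.5887 - (-4)·-0.6644) / (13) = -0.4560
  w = (-2 - (-4)·-1.2712 - (-4)·-0.5887 - (4)·-0.4560) / (13) = -0.5858
Change: (-0.1712, 0.3970, -0.0296, 0.0786) → max |·| = 0.3970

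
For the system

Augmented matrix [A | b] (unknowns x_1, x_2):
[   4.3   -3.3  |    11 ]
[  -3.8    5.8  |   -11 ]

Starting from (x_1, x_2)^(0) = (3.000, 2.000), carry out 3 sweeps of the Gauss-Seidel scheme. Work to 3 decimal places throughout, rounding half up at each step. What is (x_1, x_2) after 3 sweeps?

(2.692, -0.133)

Iteration 1:
  x_1 = (11 - (-3.3)·2.000) / (4.3) = 4.093
  x_2 = (-11 - (-3.8)·4.093) / (5.8) = 0.785
Iteration 2:
  x_1 = (11 - (-3.3)·0.785) / (4.3) = 3.161
  x_2 = (-11 - (-3.8)·3.161) / (5.8) = 0.174
Iteration 3:
  x_1 = (11 - (-3.3)·0.174) / (4.3) = 2.692
  x_2 = (-11 - (-3.8)·2.692) / (5.8) = -0.133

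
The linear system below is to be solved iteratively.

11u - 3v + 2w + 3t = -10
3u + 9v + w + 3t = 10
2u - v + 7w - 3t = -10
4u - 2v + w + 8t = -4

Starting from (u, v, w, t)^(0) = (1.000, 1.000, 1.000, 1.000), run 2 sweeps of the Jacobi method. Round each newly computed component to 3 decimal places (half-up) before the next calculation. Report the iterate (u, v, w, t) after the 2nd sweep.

Iteration 1:
  u = (-10 - (-3)·1.000 - (2)·1.000 - (3)·1.000) / (11) = -1.091
  v = (10 - (3)·1.000 - (1)·1.000 - (3)·1.000) / (9) = 0.333
  w = (-10 - (2)·1.000 - (-1)·1.000 - (-3)·1.000) / (7) = -1.143
  t = (-4 - (4)·1.000 - (-2)·1.000 - (1)·1.000) / (8) = -0.875
Iteration 2:
  u = (-10 - (-3)·0.333 - (2)·-1.143 - (3)·-0.875) / (11) = -0.372
  v = (10 - (3)·-1.091 - (1)·-1.143 - (3)·-0.875) / (9) = 1.893
  w = (-10 - (2)·-1.091 - (-1)·0.333 - (-3)·-0.875) / (7) = -1.444
  t = (-4 - (4)·-1.091 - (-2)·0.333 - (1)·-1.143) / (8) = 0.272

(-0.372, 1.893, -1.444, 0.272)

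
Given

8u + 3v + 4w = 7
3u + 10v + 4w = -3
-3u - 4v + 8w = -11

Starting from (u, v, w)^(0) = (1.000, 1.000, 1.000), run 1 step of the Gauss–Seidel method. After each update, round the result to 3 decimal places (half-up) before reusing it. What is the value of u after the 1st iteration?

0.000

Iteration 1:
  u = (7 - (3)·1.000 - (4)·1.000) / (8) = 0.000
  v = (-3 - (3)·0.000 - (4)·1.000) / (10) = -0.700
  w = (-11 - (-3)·0.000 - (-4)·-0.700) / (8) = -1.725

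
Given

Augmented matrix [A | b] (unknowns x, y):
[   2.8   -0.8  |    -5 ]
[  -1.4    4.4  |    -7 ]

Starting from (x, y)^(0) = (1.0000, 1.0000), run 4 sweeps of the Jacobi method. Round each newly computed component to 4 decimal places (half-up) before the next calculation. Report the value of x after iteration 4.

-2.4357

Iteration 1:
  x = (-5 - (-0.8)·1.0000) / (2.8) = -1.5000
  y = (-7 - (-1.4)·1.0000) / (4.4) = -1.2727
Iteration 2:
  x = (-5 - (-0.8)·-1.2727) / (2.8) = -2.1493
  y = (-7 - (-1.4)·-1.5000) / (4.4) = -2.0682
Iteration 3:
  x = (-5 - (-0.8)·-2.0682) / (2.8) = -2.3766
  y = (-7 - (-1.4)·-2.1493) / (4.4) = -2.2748
Iteration 4:
  x = (-5 - (-0.8)·-2.2748) / (2.8) = -2.4357
  y = (-7 - (-1.4)·-2.3766) / (4.4) = -2.3471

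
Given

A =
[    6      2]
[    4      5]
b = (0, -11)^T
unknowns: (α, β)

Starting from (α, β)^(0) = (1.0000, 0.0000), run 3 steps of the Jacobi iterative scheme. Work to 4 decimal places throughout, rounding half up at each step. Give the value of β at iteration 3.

Iteration 1:
  α = (0 - (2)·0.0000) / (6) = 0.0000
  β = (-11 - (4)·1.0000) / (5) = -3.0000
Iteration 2:
  α = (0 - (2)·-3.0000) / (6) = 1.0000
  β = (-11 - (4)·0.0000) / (5) = -2.2000
Iteration 3:
  α = (0 - (2)·-2.2000) / (6) = 0.7333
  β = (-11 - (4)·1.0000) / (5) = -3.0000

-3.0000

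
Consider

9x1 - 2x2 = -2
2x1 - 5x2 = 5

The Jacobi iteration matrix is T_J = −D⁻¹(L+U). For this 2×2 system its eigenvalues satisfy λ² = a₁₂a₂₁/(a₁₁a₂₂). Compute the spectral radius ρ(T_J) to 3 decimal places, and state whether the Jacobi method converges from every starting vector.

a₁₂a₂₁/(a₁₁a₂₂) = (-2)·(2) / ((9)·(-5)) = 0.088889
ρ = √|0.088889| = √0.088889 = 0.298
ρ < 1, so Jacobi converges

0.298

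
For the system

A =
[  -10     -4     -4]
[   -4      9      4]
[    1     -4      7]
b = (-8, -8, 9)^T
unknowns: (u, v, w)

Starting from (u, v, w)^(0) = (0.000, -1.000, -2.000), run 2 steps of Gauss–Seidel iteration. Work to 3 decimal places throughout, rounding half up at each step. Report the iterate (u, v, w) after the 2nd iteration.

Iteration 1:
  u = (-8 - (-4)·-1.000 - (-4)·-2.000) / (-10) = 2.000
  v = (-8 - (-4)·2.000 - (4)·-2.000) / (9) = 0.889
  w = (9 - (1)·2.000 - (-4)·0.889) / (7) = 1.508
Iteration 2:
  u = (-8 - (-4)·0.889 - (-4)·1.508) / (-10) = -0.159
  v = (-8 - (-4)·-0.159 - (4)·1.508) / (9) = -1.630
  w = (9 - (1)·-0.159 - (-4)·-1.630) / (7) = 0.377

(-0.159, -1.630, 0.377)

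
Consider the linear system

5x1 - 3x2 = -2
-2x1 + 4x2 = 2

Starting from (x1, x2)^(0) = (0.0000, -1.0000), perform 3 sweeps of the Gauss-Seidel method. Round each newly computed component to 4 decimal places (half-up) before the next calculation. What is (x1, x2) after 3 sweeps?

Iteration 1:
  x1 = (-2 - (-3)·-1.0000) / (5) = -1.0000
  x2 = (2 - (-2)·-1.0000) / (4) = 0.0000
Iteration 2:
  x1 = (-2 - (-3)·0.0000) / (5) = -0.4000
  x2 = (2 - (-2)·-0.4000) / (4) = 0.3000
Iteration 3:
  x1 = (-2 - (-3)·0.3000) / (5) = -0.2200
  x2 = (2 - (-2)·-0.2200) / (4) = 0.3900

(-0.2200, 0.3900)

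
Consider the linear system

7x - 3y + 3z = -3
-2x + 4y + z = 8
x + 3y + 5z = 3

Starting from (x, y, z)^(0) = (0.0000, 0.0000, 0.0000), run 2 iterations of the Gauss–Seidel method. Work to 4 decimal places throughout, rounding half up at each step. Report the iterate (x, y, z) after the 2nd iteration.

Iteration 1:
  x = (-3 - (-3)·0.0000 - (3)·0.0000) / (7) = -0.4286
  y = (8 - (-2)·-0.4286 - (1)·0.0000) / (4) = 1.7857
  z = (3 - (1)·-0.4286 - (3)·1.7857) / (5) = -0.3857
Iteration 2:
  x = (-3 - (-3)·1.7857 - (3)·-0.3857) / (7) = 0.5020
  y = (8 - (-2)·0.5020 - (1)·-0.3857) / (4) = 2.3474
  z = (3 - (1)·0.5020 - (3)·2.3474) / (5) = -0.9088

(0.5020, 2.3474, -0.9088)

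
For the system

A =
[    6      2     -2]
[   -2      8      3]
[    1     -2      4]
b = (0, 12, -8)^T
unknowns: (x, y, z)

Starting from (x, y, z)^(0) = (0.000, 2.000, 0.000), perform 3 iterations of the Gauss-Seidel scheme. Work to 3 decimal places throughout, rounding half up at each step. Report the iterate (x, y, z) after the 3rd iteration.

(-0.885, 1.626, -0.966)

Iteration 1:
  x = (0 - (2)·2.000 - (-2)·0.000) / (6) = -0.667
  y = (12 - (-2)·-0.667 - (3)·0.000) / (8) = 1.333
  z = (-8 - (1)·-0.667 - (-2)·1.333) / (4) = -1.167
Iteration 2:
  x = (0 - (2)·1.333 - (-2)·-1.167) / (6) = -0.833
  y = (12 - (-2)·-0.833 - (3)·-1.167) / (8) = 1.729
  z = (-8 - (1)·-0.833 - (-2)·1.729) / (4) = -0.927
Iteration 3:
  x = (0 - (2)·1.729 - (-2)·-0.927) / (6) = -0.885
  y = (12 - (-2)·-0.885 - (3)·-0.927) / (8) = 1.626
  z = (-8 - (1)·-0.885 - (-2)·1.626) / (4) = -0.966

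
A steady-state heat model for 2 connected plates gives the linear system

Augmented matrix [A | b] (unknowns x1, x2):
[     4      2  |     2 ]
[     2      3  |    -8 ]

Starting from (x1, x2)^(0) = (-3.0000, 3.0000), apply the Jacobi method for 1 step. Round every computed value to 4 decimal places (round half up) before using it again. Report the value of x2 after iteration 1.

Iteration 1:
  x1 = (2 - (2)·3.0000) / (4) = -1.0000
  x2 = (-8 - (2)·-3.0000) / (3) = -0.6667

-0.6667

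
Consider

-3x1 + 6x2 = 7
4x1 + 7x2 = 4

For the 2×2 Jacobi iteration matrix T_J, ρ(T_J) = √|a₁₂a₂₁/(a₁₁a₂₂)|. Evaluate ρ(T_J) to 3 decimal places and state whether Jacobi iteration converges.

a₁₂a₂₁/(a₁₁a₂₂) = (6)·(4) / ((-3)·(7)) = -1.142857
ρ = √|-1.142857| = √1.142857 = 1.069
ρ > 1, so Jacobi diverges

1.069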